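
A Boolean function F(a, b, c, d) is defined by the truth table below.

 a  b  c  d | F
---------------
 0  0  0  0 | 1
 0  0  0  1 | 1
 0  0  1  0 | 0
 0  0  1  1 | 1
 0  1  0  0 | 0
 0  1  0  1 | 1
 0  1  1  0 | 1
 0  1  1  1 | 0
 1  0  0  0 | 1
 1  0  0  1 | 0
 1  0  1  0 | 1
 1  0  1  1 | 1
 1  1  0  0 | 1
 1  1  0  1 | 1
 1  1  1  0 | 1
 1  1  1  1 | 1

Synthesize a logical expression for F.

F(a, b, c, d) = NOT ((((((NOT a AND NOT b) AND c) AND NOT d) OR (((NOT a AND b) AND NOT c) AND NOT d)) OR (((NOT a AND b) AND c) AND d)) OR (((a AND NOT b) AND NOT c) AND d))

The 0-rows are (0,0,1,0), (0,1,0,0), (0,1,1,1), (1,0,0,1). Take each as a conjunction (¬a·¬b·c·¬d, ¬a·b·¬c·¬d, ¬a·b·c·d, a·¬b·¬c·d), form their disjunction, and complement — that gives a formula that is 1 everywhere F is.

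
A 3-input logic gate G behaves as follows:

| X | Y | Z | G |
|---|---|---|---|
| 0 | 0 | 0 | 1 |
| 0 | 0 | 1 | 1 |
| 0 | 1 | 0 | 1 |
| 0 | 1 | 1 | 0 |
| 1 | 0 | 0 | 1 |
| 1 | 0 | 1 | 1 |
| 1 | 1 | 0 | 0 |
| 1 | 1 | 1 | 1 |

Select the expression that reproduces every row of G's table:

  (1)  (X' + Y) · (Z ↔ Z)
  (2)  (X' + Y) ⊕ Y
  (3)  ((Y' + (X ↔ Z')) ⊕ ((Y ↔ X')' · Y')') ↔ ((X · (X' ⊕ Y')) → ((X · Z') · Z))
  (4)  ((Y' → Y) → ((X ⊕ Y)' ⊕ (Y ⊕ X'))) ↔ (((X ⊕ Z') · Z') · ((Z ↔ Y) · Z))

(1): at (0,1,1) it gives 1, but G = 0 — eliminated.
(2): at (0,1,0) it gives 0, but G = 1 — eliminated.
(4): at (0,0,0) it gives 0, but G = 1 — eliminated.
That leaves (3). Evaluating it on every row reproduces the table of G exactly.

3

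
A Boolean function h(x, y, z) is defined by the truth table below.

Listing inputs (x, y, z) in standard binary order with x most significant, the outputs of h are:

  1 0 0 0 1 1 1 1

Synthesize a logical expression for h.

The 0-rows are (0,0,1), (0,1,0), (0,1,1). Take each as a conjunction (¬x·¬y·z, ¬x·y·¬z, ¬x·y·z), form their disjunction, and complement — that gives a formula that is 1 everywhere h is.

h(x, y, z) = ~((((~x & ~y) & z) | ((~x & y) & ~z)) | ((~x & y) & z))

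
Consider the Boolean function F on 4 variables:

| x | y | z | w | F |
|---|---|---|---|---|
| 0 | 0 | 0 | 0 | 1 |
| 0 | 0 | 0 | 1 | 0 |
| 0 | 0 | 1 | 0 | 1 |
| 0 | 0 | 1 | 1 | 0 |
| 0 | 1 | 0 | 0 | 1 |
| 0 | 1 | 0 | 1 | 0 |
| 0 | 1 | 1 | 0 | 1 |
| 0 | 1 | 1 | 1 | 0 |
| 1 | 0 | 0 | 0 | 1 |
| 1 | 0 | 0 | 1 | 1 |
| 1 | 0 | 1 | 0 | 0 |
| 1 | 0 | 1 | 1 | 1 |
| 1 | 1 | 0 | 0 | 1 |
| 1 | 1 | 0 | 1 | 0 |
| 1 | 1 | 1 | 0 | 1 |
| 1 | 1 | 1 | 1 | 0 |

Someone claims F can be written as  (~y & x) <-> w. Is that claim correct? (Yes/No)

No

Test each input against both F and the formula:
  x=0, y=0, z=0, w=0: formula gives 1, F = 1 ✓
  x=0, y=0, z=0, w=1: formula gives 0, F = 0 ✓
  x=0, y=0, z=1, w=0: formula gives 1, F = 1 ✓
  x=0, y=0, z=1, w=1: formula gives 0, F = 0 ✓
  …
  x=1, y=0, z=0, w=0: formula gives 0, but F = 1 ✗
Since they disagree at (1,0,0,0), the expression is not a correct formula for F.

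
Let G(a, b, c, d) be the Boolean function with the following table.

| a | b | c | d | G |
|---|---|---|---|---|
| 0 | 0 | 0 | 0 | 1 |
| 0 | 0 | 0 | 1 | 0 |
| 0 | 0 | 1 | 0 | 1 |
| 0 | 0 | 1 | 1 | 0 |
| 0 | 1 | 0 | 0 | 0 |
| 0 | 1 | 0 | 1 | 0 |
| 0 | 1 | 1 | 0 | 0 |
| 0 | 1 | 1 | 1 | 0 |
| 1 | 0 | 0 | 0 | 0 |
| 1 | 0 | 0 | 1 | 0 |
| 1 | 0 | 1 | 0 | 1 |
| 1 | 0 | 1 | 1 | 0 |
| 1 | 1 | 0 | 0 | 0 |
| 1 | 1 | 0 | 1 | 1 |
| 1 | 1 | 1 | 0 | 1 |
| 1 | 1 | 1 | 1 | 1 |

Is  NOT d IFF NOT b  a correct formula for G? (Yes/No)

No

Evaluate NOT d IFF NOT b on each row and compare to G:
  a=0, b=0, c=0, d=0: formula gives 1, G = 1 ✓
  a=0, b=0, c=0, d=1: formula gives 0, G = 0 ✓
  a=0, b=0, c=1, d=0: formula gives 1, G = 1 ✓
  a=0, b=0, c=1, d=1: formula gives 0, G = 0 ✓
  …
  a=0, b=1, c=0, d=1: formula gives 1, but G = 0 ✗
Since they disagree at (0,1,0,1), the expression is not a correct formula for G.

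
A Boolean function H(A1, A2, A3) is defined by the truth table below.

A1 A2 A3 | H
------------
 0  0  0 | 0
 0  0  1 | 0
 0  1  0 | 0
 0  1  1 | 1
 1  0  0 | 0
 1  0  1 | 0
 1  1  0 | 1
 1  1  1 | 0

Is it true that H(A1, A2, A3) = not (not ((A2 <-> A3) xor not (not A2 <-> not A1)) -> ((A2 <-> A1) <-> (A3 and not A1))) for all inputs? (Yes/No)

Test each input against both H and the formula:
  A1=0, A2=0, A3=0: formula gives 0, H = 0 ✓
  A1=0, A2=0, A3=1: formula gives 0, H = 0 ✓
  A1=0, A2=1, A3=0: formula gives 0, H = 0 ✓
  A1=0, A2=1, A3=1: formula gives 1, H = 1 ✓
  A1=1, A2=0, A3=0: formula gives 0, H = 0 ✓
  …and likewise for the remaining 3 rows.
All 8 rows match — the expression computes H exactly.

Yes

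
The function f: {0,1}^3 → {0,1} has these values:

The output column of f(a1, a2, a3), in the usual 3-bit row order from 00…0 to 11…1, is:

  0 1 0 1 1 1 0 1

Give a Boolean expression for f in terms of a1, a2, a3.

f(a1, a2, a3) = ~((((~a1 & ~a2) & ~a3) | ((~a1 & a2) & ~a3)) | ((a1 & a2) & ~a3))

f is 0 on only 3 rows — (0,0,0), (0,1,0), (1,1,0). Writing each as a minterm (¬a1·¬a2·¬a3, ¬a1·a2·¬a3, a1·a2·¬a3) and OR-ing them characterizes exactly where f=0, so f is the negation of that disjunction.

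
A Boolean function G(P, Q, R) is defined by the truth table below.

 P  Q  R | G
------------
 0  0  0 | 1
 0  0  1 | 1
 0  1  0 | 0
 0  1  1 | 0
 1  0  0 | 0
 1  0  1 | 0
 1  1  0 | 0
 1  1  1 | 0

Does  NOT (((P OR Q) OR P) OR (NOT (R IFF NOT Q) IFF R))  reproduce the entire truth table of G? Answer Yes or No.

Check the formula against G row by row:
  P=0, Q=0, R=0: formula gives 1, G = 1 ✓
  P=0, Q=0, R=1: formula gives 1, G = 1 ✓
  P=0, Q=1, R=0: formula gives 0, G = 0 ✓
  P=0, Q=1, R=1: formula gives 0, G = 0 ✓
  P=1, Q=0, R=0: formula gives 0, G = 0 ✓
  …and likewise for the remaining 3 rows.
No disagreement on any input; they are logically equivalent.

Yes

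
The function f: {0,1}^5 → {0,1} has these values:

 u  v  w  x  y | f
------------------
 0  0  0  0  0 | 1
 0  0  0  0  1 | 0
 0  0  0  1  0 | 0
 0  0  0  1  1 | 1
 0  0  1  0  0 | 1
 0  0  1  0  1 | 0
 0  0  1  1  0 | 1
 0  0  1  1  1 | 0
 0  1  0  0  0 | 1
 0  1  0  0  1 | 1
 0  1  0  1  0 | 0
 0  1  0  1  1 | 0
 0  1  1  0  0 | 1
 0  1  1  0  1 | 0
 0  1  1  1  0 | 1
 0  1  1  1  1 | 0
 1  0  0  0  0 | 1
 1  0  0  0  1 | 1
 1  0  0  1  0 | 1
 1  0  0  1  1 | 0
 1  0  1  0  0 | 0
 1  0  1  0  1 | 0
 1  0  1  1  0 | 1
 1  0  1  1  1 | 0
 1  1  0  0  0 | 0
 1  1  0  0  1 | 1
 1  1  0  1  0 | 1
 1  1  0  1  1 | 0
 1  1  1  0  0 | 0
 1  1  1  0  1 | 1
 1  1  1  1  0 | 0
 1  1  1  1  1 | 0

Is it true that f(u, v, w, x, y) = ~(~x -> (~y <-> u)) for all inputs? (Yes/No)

Test each input against both f and the formula:
  u=0, v=0, w=0, x=0, y=0: formula gives 1, f = 1 ✓
  u=0, v=0, w=0, x=0, y=1: formula gives 0, f = 0 ✓
  u=0, v=0, w=0, x=1, y=0: formula gives 0, f = 0 ✓
  u=0, v=0, w=0, x=1, y=1: formula gives 0, but f = 1 ✗
A single disagreement suffices: at (0,0,0,1,1) they differ, so the formula does not compute f.

No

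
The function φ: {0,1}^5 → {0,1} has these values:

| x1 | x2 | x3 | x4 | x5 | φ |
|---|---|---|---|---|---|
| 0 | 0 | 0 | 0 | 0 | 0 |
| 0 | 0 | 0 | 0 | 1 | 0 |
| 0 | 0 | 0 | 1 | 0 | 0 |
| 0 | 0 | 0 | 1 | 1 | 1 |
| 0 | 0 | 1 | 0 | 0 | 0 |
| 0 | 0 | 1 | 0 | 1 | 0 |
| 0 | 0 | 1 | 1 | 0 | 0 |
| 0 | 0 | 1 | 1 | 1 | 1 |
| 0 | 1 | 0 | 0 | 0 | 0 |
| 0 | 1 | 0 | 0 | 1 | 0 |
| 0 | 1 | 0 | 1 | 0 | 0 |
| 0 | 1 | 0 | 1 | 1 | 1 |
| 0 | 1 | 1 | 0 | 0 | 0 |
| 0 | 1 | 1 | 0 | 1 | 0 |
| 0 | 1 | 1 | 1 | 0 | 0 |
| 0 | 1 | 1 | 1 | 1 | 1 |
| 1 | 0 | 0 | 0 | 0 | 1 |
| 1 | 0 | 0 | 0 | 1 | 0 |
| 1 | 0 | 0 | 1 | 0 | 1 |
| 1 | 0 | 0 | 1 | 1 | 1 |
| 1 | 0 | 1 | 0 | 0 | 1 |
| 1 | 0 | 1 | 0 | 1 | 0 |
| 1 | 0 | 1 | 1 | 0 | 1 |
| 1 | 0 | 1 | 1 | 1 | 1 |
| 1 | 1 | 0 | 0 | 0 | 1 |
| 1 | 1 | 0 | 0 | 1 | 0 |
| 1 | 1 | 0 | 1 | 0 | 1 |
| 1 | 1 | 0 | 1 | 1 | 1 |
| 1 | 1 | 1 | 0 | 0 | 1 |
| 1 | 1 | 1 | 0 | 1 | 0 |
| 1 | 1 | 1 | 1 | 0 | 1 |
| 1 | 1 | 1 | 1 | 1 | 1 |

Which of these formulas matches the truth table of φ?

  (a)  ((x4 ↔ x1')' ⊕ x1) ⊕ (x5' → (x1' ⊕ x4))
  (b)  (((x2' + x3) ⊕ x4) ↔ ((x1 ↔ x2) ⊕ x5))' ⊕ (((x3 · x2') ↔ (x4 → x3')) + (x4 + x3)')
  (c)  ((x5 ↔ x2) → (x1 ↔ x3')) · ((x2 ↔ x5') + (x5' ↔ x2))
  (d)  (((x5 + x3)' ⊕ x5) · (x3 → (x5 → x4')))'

(b) disagrees with φ on (0,0,0,0,0) (formula → 1, table → 0); rule it out.
(c) disagrees with φ on (0,0,0,0,1) (formula → 1, table → 0); rule it out.
(d) disagrees with φ on (0,0,0,1,1) (formula → 0, table → 1); rule it out.
Only (a) survives; checking it on all 32 rows confirms it matches φ.

a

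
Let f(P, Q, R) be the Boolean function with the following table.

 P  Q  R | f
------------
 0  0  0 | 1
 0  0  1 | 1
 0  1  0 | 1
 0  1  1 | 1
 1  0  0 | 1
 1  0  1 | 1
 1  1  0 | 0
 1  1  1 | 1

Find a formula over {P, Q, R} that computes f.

Only row (1,1,0) gives 0. So f is 1 everywhere except there — the complement of the minterm P·Q·¬R.

f(P, Q, R) = not ((P and Q) and not R)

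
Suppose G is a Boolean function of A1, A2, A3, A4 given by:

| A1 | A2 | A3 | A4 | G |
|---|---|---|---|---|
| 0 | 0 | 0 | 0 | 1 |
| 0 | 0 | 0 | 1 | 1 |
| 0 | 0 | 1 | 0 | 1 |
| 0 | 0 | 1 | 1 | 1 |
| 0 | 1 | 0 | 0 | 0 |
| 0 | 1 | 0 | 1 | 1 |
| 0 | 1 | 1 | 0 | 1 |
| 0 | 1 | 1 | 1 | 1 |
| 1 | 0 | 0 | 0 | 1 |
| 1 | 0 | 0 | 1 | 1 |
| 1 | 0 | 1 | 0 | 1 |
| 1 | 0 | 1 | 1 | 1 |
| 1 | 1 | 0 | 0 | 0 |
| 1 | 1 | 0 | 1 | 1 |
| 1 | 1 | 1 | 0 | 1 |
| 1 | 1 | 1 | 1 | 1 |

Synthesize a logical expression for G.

There are just 2 zero rows: (0,1,0,0), (1,1,0,0). Their minterms are ¬A1·A2·¬A3·¬A4, A1·A2·¬A3·¬A4; the OR of those covers precisely the 0-outputs, and negating it yields G.

G(A1, A2, A3, A4) = not ((((not A1 and A2) and not A3) and not A4) or (((A1 and A2) and not A3) and not A4))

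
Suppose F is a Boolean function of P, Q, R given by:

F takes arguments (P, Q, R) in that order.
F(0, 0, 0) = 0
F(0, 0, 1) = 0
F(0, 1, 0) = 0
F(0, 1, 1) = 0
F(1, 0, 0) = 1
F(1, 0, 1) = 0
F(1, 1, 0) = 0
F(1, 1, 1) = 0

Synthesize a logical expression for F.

F is 1 on exactly one input, (1,0,0), whose minterm is P·¬Q·¬R. So F is just that conjunction.

F(P, Q, R) = (P ∧ ¬Q) ∧ ¬R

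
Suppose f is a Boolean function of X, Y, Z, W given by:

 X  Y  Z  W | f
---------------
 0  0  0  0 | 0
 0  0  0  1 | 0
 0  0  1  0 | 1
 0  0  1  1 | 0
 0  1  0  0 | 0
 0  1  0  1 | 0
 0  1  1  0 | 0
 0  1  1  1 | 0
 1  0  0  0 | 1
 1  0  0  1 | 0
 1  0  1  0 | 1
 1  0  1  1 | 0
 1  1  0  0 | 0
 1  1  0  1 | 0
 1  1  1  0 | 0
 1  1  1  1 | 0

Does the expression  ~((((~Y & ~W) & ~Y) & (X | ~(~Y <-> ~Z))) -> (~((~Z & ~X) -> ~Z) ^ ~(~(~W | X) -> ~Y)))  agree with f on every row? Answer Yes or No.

Yes

Check the formula against f row by row:
  X=0, Y=0, Z=0, W=0: formula gives 0, f = 0 ✓
  X=0, Y=0, Z=0, W=1: formula gives 0, f = 0 ✓
  X=0, Y=0, Z=1, W=0: formula gives 1, f = 1 ✓
  X=0, Y=0, Z=1, W=1: formula gives 0, f = 0 ✓
  …and likewise for the remaining 12 rows.
No disagreement on any input; they are logically equivalent.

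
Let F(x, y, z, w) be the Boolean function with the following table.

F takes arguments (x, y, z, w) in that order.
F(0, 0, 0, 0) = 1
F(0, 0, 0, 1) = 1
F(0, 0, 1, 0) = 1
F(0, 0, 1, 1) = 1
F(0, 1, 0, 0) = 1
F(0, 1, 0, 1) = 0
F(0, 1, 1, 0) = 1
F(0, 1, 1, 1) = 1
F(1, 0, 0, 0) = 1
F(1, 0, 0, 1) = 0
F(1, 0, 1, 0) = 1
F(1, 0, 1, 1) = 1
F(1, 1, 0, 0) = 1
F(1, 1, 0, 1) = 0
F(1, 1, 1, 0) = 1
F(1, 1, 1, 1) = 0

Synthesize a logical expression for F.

The 0-rows are (0,1,0,1), (1,0,0,1), (1,1,0,1), (1,1,1,1). Take each as a conjunction (¬x·y·¬z·w, x·¬y·¬z·w, x·y·¬z·w, x·y·z·w), form their disjunction, and complement — that gives a formula that is 1 everywhere F is.

F(x, y, z, w) = NOT ((((((NOT x AND y) AND NOT z) AND w) OR (((x AND NOT y) AND NOT z) AND w)) OR (((x AND y) AND NOT z) AND w)) OR (((x AND y) AND z) AND w))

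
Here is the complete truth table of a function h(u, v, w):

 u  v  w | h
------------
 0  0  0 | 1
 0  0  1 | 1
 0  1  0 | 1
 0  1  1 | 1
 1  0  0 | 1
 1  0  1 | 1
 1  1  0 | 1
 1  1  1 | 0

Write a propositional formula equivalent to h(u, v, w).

The output is 0 only when every input is 1 — NAND of all inputs.

h(u, v, w) = ¬((u ∧ v) ∧ w)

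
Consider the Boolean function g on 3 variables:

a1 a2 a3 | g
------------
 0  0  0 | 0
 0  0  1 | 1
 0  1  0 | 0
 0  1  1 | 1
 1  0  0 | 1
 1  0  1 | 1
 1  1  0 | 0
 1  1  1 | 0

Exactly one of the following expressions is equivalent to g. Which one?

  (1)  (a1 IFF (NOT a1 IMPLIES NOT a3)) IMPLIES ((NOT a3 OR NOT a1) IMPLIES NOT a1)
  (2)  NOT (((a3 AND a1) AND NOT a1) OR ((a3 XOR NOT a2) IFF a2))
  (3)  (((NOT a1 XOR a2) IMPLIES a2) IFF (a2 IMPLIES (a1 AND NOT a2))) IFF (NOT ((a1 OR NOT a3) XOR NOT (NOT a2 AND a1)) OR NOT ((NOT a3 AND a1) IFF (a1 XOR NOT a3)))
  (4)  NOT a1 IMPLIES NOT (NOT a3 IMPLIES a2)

(1): at (0,0,0) it gives 1, but g = 0 — eliminated.
(2): at (0,0,0) it gives 1, but g = 0 — eliminated.
(4): at (0,0,0) it gives 1, but g = 0 — eliminated.
(3) is the remaining candidate, and it agrees with g on all 8 inputs.

3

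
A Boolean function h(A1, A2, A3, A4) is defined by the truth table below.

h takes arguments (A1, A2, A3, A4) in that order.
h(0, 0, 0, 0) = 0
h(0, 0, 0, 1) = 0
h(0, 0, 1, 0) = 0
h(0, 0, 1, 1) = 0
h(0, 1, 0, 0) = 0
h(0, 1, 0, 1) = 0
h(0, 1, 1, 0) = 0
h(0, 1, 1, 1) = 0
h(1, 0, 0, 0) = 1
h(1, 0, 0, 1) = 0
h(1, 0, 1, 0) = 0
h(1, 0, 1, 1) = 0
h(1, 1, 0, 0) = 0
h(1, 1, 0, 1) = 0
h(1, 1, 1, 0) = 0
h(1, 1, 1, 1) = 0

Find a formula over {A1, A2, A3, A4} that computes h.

h(A1, A2, A3, A4) = ((A1 · A2') · A3') · A4'

Only row (1,0,0,0) gives 1. That row's minterm A1·¬A2·¬A3·¬A4 is h directly.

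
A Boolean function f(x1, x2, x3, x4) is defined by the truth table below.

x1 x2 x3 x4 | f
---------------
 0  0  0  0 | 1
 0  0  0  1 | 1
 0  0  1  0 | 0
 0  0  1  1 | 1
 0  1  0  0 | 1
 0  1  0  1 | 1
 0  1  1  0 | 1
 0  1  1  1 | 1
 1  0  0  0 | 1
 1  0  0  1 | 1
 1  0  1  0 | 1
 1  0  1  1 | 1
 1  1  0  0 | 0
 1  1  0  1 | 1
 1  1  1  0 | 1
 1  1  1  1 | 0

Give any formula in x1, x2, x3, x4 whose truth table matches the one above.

f(x1, x2, x3, x4) = (((((x1' · x2') · x3) · x4') + (((x1 · x2) · x3') · x4')) + (((x1 · x2) · x3) · x4))'

The 0-rows are (0,0,1,0), (1,1,0,0), (1,1,1,1). Take each as a conjunction (¬x1·¬x2·x3·¬x4, x1·x2·¬x3·¬x4, x1·x2·x3·x4), form their disjunction, and complement — that gives a formula that is 1 everywhere f is.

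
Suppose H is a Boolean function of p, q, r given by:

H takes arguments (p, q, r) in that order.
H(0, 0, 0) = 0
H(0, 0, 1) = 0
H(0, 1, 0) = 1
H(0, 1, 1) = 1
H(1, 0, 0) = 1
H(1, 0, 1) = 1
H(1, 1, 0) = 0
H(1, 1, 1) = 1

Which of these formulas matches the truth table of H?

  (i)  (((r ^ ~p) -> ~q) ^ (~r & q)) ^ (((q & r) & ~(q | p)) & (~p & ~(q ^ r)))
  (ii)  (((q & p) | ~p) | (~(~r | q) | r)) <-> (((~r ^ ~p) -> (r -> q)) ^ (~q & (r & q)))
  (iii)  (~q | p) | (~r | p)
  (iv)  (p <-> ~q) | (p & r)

iv

(i) fails at (0,0,0): the formula yields 1, H is 0.
(ii) fails at (0,0,0): the formula yields 1, H is 0.
(iii) fails at (0,0,0): the formula yields 1, H is 0.
(iv) is the remaining candidate, and it agrees with H on all 8 inputs.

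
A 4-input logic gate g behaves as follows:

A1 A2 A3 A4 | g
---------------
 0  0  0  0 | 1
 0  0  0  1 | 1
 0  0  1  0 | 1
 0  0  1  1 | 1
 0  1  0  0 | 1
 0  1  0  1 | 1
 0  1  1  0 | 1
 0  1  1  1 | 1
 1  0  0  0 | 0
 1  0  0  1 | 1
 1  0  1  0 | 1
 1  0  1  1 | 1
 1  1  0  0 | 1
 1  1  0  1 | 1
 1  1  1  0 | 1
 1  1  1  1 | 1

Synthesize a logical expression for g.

g(A1, A2, A3, A4) = ¬(((A1 ∧ ¬A2) ∧ ¬A3) ∧ ¬A4)

g is 0 on exactly one input, (1,0,0,0), whose minterm is A1·¬A2·¬A3·¬A4. So g is the negation of that single conjunction.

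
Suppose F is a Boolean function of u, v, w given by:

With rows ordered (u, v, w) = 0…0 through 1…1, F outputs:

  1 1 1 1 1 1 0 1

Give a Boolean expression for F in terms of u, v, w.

F is 0 on exactly one input, (1,1,0), whose minterm is u·v·¬w. So F is the negation of that single conjunction.

F(u, v, w) = ((u · v) · w')'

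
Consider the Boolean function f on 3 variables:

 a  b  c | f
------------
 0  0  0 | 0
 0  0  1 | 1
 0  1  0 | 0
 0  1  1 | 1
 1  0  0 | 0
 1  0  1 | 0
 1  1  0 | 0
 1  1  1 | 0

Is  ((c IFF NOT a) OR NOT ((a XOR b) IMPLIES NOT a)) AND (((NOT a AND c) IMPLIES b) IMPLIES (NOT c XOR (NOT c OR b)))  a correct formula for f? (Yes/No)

Yes

Test each input against both f and the formula:
  a=0, b=0, c=0: formula gives 0, f = 0 ✓
  a=0, b=0, c=1: formula gives 1, f = 1 ✓
  a=0, b=1, c=0: formula gives 0, f = 0 ✓
  a=0, b=1, c=1: formula gives 1, f = 1 ✓
  a=1, b=0, c=0: formula gives 0, f = 0 ✓
  … (the remaining 3 rows also agree.)
No disagreement on any input; they are logically equivalent.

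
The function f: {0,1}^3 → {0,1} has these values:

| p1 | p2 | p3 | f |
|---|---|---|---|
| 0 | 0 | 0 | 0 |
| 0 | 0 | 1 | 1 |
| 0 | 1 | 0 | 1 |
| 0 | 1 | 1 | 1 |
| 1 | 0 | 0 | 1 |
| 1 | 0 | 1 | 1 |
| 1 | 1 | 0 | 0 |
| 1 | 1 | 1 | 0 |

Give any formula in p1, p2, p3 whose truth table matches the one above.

The 0-rows are (0,0,0), (1,1,0), (1,1,1). Take each as a conjunction (¬p1·¬p2·¬p3, p1·p2·¬p3, p1·p2·p3), form their disjunction, and complement — that gives a formula that is 1 everywhere f is.

f(p1, p2, p3) = ((((p1' · p2') · p3') + ((p1 · p2) · p3')) + ((p1 · p2) · p3))'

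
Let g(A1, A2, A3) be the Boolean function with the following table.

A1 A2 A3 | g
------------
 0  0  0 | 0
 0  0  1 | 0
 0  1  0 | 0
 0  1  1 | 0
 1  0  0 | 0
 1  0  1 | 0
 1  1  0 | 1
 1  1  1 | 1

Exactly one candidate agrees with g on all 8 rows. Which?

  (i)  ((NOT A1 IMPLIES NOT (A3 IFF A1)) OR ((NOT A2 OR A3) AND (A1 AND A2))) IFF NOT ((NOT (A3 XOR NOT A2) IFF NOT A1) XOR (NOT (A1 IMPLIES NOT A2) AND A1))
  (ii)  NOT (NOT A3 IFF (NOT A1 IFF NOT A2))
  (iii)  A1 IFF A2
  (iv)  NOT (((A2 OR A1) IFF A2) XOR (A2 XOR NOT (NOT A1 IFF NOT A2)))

(i) fails at (0,1,0): the formula yields 1, g is 0.
(ii) fails at (0,0,1): the formula yields 1, g is 0.
(iii) fails at (0,0,0): the formula yields 1, g is 0.
That leaves (iv). Evaluating it on every row reproduces the table of g exactly.

iv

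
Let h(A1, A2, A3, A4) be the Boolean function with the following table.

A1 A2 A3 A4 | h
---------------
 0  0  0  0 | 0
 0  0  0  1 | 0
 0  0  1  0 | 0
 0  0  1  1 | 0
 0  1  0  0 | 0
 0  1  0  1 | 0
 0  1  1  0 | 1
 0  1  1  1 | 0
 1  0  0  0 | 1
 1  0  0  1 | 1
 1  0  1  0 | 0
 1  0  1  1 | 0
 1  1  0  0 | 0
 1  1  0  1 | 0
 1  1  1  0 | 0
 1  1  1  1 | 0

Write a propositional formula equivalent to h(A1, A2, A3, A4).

The 1-rows are (0,1,1,0), (1,0,0,0), (1,0,0,1). Each contributes one minterm — ¬A1·A2·A3·¬A4; A1·¬A2·¬A3·¬A4; A1·¬A2·¬A3·A4 — and their disjunction is a sum-of-products form of h.

h(A1, A2, A3, A4) = ((((~A1 & A2) & A3) & ~A4) | (((A1 & ~A2) & ~A3) & ~A4)) | (((A1 & ~A2) & ~A3) & A4)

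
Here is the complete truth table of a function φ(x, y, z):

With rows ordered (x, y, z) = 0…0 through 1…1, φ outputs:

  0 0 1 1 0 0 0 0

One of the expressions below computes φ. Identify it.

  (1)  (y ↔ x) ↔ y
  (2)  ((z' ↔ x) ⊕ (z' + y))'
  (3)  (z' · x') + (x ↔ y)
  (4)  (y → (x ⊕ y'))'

4

(1) fails at (0,1,0): the formula yields 0, φ is 1.
(2) fails at (0,1,0): the formula yields 0, φ is 1.
(3) fails at (0,0,0): the formula yields 1, φ is 0.
Only (4) survives; checking it on all 8 rows confirms it matches φ.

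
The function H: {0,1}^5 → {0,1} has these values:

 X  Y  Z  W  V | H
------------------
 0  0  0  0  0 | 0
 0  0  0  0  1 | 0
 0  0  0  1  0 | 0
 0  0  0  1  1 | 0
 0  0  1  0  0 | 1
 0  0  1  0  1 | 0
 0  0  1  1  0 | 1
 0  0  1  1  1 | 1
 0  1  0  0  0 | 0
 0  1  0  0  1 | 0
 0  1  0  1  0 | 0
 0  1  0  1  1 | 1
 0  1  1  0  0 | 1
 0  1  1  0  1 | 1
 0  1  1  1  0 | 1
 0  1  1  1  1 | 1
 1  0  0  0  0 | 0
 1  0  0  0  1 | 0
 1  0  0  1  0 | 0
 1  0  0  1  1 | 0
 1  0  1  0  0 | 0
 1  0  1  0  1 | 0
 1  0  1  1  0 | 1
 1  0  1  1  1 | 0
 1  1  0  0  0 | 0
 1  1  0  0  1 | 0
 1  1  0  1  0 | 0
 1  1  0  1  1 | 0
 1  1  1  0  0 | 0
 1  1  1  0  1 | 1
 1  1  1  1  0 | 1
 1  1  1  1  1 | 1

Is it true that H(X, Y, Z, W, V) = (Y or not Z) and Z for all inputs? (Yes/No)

No

Test each input against both H and the formula:
  X=0, Y=0, Z=0, W=0, V=0: formula gives 0, H = 0 ✓
  X=0, Y=0, Z=0, W=0, V=1: formula gives 0, H = 0 ✓
  X=0, Y=0, Z=0, W=1, V=0: formula gives 0, H = 0 ✓
  X=0, Y=0, Z=0, W=1, V=1: formula gives 0, H = 0 ✓
  X=0, Y=0, Z=1, W=0, V=0: formula gives 0, but H = 1 ✗
A single disagreement suffices: at (0,0,1,0,0) they differ, so the formula does not compute H.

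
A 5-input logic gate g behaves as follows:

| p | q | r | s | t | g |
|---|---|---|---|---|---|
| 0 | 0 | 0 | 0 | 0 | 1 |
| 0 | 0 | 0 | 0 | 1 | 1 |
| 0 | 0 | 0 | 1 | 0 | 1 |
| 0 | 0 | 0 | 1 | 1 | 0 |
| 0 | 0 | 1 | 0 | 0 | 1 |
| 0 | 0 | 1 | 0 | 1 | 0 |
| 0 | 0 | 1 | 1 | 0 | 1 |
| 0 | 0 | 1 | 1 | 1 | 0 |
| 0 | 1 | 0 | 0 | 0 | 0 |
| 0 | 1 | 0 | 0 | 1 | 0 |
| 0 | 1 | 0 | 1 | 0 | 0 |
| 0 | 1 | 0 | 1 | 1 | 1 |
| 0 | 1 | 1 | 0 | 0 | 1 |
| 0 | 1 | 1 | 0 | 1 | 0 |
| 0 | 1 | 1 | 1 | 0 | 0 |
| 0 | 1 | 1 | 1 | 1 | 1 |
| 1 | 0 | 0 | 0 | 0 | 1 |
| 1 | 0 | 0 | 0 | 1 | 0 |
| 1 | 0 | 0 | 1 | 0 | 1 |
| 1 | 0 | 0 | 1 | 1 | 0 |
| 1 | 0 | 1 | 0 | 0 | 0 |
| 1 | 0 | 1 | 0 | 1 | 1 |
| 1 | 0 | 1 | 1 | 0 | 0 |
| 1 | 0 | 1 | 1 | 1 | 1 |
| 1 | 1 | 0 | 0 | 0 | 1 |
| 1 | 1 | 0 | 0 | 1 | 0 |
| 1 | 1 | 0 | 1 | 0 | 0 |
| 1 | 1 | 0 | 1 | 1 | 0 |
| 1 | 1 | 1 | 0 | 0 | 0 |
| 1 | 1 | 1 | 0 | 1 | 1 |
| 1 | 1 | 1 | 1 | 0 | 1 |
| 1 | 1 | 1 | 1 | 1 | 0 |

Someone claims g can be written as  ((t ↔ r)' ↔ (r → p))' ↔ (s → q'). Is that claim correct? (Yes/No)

No

Evaluate ((t ↔ r)' ↔ (r → p))' ↔ (s → q') on each row and compare to g:
  p=0, q=0, r=0, s=0, t=0: formula gives 1, g = 1 ✓
  p=0, q=0, r=0, s=0, t=1: formula gives 0, but g = 1 ✗
A single disagreement suffices: at (0,0,0,0,1) they differ, so the formula does not compute g.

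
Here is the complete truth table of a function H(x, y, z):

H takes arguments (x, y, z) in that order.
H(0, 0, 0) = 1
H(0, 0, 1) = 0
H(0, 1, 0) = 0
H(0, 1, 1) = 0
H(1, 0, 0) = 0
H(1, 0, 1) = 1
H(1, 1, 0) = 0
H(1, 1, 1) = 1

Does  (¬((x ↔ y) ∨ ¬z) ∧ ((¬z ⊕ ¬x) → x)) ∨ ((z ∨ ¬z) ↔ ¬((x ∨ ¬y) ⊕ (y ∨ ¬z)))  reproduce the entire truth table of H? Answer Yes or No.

No

Test each input against both H and the formula:
  x=0, y=0, z=0: formula gives 1, H = 1 ✓
  x=0, y=0, z=1: formula gives 0, H = 0 ✓
  x=0, y=1, z=0: formula gives 0, H = 0 ✓
  x=0, y=1, z=1: formula gives 0, H = 0 ✓
  x=1, y=0, z=0: formula gives 1, but H = 0 ✗
Row (1,0,0) is a counterexample, so the formula is not equivalent to H.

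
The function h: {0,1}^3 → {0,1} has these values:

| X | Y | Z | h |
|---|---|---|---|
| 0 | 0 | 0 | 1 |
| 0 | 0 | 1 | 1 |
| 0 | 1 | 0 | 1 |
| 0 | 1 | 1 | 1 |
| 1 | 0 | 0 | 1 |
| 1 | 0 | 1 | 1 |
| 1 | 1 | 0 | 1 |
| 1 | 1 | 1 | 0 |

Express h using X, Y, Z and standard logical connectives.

h(X, Y, Z) = NOT ((X AND Y) AND Z)

The output is 0 only when every input is 1 — NAND of all inputs.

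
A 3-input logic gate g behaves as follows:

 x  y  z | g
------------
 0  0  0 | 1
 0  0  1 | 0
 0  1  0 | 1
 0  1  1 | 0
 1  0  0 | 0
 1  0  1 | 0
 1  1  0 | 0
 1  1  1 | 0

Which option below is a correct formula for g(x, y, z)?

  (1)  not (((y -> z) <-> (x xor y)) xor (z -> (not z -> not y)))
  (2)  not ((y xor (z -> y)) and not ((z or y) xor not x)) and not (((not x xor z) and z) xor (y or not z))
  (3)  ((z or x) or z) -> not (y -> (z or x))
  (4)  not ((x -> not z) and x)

(1) disagrees with g on (0,0,0) (formula → 0, table → 1); rule it out.
(2) disagrees with g on (0,0,0) (formula → 0, table → 1); rule it out.
(4) disagrees with g on (0,0,1) (formula → 1, table → 0); rule it out.
(3) is the remaining candidate, and it agrees with g on all 8 inputs.

3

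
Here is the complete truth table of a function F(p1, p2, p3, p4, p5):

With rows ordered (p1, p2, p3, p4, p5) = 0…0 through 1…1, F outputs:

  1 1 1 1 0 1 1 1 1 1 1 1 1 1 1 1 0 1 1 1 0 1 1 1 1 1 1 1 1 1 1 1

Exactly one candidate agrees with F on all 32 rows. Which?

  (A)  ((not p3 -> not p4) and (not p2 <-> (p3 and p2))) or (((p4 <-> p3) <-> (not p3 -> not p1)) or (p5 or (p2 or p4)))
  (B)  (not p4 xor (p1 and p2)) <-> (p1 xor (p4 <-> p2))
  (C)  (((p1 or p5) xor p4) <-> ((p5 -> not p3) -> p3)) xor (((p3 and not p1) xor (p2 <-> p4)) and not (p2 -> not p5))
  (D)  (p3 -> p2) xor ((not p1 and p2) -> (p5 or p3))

(B): at (0,0,1,0,0) it gives 1, but F = 0 — eliminated.
(C): at (0,0,0,0,1) it gives 0, but F = 1 — eliminated.
(D): at (0,0,0,0,0) it gives 0, but F = 1 — eliminated.
Only (A) survives; checking it on all 32 rows confirms it matches F.

A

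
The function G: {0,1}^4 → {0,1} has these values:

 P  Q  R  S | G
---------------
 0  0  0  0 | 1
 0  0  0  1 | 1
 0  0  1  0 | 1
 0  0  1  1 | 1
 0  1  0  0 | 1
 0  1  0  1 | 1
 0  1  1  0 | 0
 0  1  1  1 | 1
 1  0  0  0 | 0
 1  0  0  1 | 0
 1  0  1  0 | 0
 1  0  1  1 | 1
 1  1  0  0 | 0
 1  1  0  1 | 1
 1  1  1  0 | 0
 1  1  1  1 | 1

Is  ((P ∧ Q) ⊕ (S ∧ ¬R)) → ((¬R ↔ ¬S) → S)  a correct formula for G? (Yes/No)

Test each input against both G and the formula:
  P=0, Q=0, R=0, S=0: formula gives 1, G = 1 ✓
  P=0, Q=0, R=0, S=1: formula gives 1, G = 1 ✓
  P=0, Q=0, R=1, S=0: formula gives 1, G = 1 ✓
  P=0, Q=0, R=1, S=1: formula gives 1, G = 1 ✓
  …
  P=0, Q=1, R=1, S=0: formula gives 1, but G = 0 ✗
Since they disagree at (0,1,1,0), the expression is not a correct formula for G.

No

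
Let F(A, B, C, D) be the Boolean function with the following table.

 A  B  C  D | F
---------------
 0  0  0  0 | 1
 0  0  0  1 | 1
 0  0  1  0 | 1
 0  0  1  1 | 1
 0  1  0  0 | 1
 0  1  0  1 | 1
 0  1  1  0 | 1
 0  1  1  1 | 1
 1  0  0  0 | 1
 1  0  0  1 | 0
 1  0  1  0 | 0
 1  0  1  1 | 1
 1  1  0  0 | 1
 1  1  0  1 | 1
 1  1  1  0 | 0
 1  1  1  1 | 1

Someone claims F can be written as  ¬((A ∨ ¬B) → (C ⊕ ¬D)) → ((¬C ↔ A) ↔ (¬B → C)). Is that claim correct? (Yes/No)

Evaluate ¬((A ∨ ¬B) → (C ⊕ ¬D)) → ((¬C ↔ A) ↔ (¬B → C)) on each row and compare to F:
  A=0, B=0, C=0, D=0: formula gives 1, F = 1 ✓
  A=0, B=0, C=0, D=1: formula gives 1, F = 1 ✓
  A=0, B=0, C=1, D=0: formula gives 1, F = 1 ✓
  A=0, B=0, C=1, D=1: formula gives 1, F = 1 ✓
  …and likewise for the remaining 12 rows.
Every row agrees, so the formula is equivalent.

Yes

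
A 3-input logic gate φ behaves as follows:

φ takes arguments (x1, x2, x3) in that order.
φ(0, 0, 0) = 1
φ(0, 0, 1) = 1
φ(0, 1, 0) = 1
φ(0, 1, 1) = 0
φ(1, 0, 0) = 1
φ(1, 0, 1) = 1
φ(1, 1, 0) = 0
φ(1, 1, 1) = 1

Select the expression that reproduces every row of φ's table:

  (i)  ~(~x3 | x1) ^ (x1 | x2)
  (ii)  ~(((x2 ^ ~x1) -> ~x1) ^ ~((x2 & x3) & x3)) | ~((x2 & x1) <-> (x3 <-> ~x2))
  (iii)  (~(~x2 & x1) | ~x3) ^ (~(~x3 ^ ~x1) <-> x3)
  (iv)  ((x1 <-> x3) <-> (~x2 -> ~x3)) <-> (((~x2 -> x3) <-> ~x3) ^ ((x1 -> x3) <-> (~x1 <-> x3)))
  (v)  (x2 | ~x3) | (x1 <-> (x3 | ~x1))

(i) fails at (0,0,0): the formula yields 0, φ is 1.
(iii) fails at (0,1,1): the formula yields 1, φ is 0.
(iv) fails at (0,0,0): the formula yields 0, φ is 1.
(v) fails at (0,0,1): the formula yields 0, φ is 1.
That leaves (ii). Evaluating it on every row reproduces the table of φ exactly.

ii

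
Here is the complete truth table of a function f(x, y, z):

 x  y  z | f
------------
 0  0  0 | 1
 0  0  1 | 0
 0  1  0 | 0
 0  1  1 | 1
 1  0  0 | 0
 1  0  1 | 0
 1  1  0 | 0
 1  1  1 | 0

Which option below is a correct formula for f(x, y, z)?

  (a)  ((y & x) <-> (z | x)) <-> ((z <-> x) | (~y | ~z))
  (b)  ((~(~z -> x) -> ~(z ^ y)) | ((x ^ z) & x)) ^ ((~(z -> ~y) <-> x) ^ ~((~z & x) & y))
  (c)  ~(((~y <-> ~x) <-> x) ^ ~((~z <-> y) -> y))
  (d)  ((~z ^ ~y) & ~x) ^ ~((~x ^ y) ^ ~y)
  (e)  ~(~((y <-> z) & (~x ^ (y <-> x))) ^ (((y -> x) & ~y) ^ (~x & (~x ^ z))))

(a) disagrees with f on (0,1,0) (formula → 1, table → 0); rule it out.
(b) disagrees with f on (0,0,1) (formula → 1, table → 0); rule it out.
(c) disagrees with f on (0,1,1) (formula → 0, table → 1); rule it out.
(e) disagrees with f on (0,0,0) (formula → 0, table → 1); rule it out.
(d) is the remaining candidate, and it agrees with f on all 8 inputs.

d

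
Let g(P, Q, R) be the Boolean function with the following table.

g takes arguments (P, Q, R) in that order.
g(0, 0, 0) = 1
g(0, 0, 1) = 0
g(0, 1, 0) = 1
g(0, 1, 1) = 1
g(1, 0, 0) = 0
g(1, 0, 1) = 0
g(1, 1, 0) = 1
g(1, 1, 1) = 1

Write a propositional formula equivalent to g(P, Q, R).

g(P, Q, R) = NOT ((((NOT P AND NOT Q) AND R) OR ((P AND NOT Q) AND NOT R)) OR ((P AND NOT Q) AND R))

The 0-rows are (0,0,1), (1,0,0), (1,0,1). Take each as a conjunction (¬P·¬Q·R, P·¬Q·¬R, P·¬Q·R), form their disjunction, and complement — that gives a formula that is 1 everywhere g is.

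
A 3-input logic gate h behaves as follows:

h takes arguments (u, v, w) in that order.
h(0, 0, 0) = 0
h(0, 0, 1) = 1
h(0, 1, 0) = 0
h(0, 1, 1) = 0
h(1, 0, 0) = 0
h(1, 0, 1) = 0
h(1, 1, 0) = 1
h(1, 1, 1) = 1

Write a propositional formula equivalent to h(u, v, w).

h(u, v, w) = (((NOT u AND NOT v) AND w) OR ((u AND v) AND NOT w)) OR ((u AND v) AND w)

Collect the rows where h=1 — (0,0,1), (1,1,0), (1,1,1) — and write one minterm per row: ¬u·¬v·w, u·v·¬w, u·v·w. Their union (logical OR) reproduces the table exactly.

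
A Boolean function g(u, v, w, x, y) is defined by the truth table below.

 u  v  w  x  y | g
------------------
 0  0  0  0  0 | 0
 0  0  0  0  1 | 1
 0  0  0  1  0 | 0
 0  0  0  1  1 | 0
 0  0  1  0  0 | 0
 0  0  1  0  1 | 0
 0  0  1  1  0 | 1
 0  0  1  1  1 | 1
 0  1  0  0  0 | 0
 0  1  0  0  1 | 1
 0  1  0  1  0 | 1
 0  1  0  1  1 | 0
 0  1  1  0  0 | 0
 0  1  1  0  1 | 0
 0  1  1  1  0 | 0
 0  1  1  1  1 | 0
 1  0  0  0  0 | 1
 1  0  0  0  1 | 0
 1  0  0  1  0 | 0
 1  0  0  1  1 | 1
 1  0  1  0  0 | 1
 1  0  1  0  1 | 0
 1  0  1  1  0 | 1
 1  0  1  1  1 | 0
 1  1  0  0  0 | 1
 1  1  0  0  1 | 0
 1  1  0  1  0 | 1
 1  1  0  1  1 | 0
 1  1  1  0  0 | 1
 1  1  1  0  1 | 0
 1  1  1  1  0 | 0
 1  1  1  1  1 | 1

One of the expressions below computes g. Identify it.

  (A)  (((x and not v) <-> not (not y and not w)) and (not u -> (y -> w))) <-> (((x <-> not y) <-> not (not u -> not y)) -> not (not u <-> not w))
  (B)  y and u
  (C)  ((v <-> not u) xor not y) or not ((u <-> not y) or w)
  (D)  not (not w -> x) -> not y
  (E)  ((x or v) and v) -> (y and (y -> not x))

(B) disagrees with g on (0,0,0,0,1) (formula → 0, table → 1); rule it out.
(C) disagrees with g on (0,0,0,0,0) (formula → 1, table → 0); rule it out.
(D) disagrees with g on (0,0,0,0,0) (formula → 1, table → 0); rule it out.
(E) disagrees with g on (0,0,0,0,0) (formula → 1, table → 0); rule it out.
That leaves (A). Evaluating it on every row reproduces the table of g exactly.

A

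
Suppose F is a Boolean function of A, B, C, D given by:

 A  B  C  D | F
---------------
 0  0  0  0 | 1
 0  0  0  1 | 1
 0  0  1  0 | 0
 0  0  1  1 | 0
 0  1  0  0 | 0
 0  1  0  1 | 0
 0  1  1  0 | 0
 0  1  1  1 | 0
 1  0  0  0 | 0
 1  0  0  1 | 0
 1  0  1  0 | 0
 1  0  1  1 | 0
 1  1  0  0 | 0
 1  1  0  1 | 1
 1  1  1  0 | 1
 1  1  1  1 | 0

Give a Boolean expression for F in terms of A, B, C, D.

F=1 on 4 inputs: (0,0,0,0), (0,0,0,1), (1,1,0,1), (1,1,1,0). Reading each as a conjunction of literals (¬A·¬B·¬C·¬D, ¬A·¬B·¬C·D, A·B·¬C·D, A·B·C·¬D) and taking the OR gives the canonical DNF.

F(A, B, C, D) = (((((NOT A AND NOT B) AND NOT C) AND NOT D) OR (((NOT A AND NOT B) AND NOT C) AND D)) OR (((A AND B) AND NOT C) AND D)) OR (((A AND B) AND C) AND NOT D)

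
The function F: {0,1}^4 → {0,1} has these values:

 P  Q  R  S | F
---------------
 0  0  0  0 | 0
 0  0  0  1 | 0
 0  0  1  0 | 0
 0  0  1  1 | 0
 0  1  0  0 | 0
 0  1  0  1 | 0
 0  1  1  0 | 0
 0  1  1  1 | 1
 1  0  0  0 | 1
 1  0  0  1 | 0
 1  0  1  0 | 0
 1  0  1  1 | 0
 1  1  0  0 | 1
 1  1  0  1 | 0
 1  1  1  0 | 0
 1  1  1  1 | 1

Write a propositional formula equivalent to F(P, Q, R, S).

F(P, Q, R, S) = (((((P' · Q) · R) · S) + (((P · Q') · R') · S')) + (((P · Q) · R') · S')) + (((P · Q) · R) · S)

Collect the rows where F=1 — (0,1,1,1), (1,0,0,0), (1,1,0,0), (1,1,1,1) — and write one minterm per row: ¬P·Q·R·S, P·¬Q·¬R·¬S, P·Q·¬R·¬S, P·Q·R·S. Their union (logical OR) reproduces the table exactly.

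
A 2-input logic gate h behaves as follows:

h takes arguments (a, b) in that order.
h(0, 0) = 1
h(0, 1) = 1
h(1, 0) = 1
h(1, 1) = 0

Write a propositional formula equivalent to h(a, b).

h(a, b) = ~(a & b)

The output is 0 only when every input is 1 — NAND of all inputs.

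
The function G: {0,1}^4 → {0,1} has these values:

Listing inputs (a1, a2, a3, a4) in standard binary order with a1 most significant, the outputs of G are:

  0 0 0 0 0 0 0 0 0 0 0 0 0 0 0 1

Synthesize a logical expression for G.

The output is 1 only when every input is 1 — the AND of all inputs.

G(a1, a2, a3, a4) = ((a1 ∧ a2) ∧ a3) ∧ a4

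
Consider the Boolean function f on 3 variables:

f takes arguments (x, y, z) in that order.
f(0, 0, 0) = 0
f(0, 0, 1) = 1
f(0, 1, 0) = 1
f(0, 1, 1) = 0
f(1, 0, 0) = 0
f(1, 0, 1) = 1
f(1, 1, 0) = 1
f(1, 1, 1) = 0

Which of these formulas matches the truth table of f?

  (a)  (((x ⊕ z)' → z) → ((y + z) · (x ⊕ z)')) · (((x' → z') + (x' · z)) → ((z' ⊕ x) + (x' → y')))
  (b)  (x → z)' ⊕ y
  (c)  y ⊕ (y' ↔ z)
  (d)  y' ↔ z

(a): at (0,0,0) it gives 1, but f = 0 — eliminated.
(b): at (0,0,1) it gives 0, but f = 1 — eliminated.
(c): at (0,1,0) it gives 0, but f = 1 — eliminated.
Only (d) survives; checking it on all 8 rows confirms it matches f.

d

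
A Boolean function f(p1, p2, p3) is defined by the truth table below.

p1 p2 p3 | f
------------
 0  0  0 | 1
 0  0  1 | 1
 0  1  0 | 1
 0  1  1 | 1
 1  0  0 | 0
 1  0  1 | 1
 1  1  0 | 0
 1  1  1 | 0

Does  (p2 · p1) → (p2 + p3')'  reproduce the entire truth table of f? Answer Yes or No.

No

Evaluate (p2 · p1) → (p2 + p3')' on each row and compare to f:
  p1=0, p2=0, p3=0: formula gives 1, f = 1 ✓
  p1=0, p2=0, p3=1: formula gives 1, f = 1 ✓
  p1=0, p2=1, p3=0: formula gives 1, f = 1 ✓
  p1=0, p2=1, p3=1: formula gives 1, f = 1 ✓
  p1=1, p2=0, p3=0: formula gives 1, but f = 0 ✗
A single disagreement suffices: at (1,0,0) they differ, so the formula does not compute f.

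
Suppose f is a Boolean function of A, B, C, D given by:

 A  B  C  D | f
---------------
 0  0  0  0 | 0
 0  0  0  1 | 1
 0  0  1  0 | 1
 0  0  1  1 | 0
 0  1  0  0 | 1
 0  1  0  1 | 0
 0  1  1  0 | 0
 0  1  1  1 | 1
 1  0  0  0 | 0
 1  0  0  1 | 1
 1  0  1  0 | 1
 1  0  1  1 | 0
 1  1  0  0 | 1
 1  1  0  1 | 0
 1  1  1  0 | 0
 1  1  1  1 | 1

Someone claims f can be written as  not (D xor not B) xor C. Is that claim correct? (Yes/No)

Test each input against both f and the formula:
  A=0, B=0, C=0, D=0: formula gives 0, f = 0 ✓
  A=0, B=0, C=0, D=1: formula gives 1, f = 1 ✓
  A=0, B=0, C=1, D=0: formula gives 1, f = 1 ✓
  A=0, B=0, C=1, D=1: formula gives 0, f = 0 ✓
  … (the remaining 12 rows also agree.)
No disagreement on any input; they are logically equivalent.

Yes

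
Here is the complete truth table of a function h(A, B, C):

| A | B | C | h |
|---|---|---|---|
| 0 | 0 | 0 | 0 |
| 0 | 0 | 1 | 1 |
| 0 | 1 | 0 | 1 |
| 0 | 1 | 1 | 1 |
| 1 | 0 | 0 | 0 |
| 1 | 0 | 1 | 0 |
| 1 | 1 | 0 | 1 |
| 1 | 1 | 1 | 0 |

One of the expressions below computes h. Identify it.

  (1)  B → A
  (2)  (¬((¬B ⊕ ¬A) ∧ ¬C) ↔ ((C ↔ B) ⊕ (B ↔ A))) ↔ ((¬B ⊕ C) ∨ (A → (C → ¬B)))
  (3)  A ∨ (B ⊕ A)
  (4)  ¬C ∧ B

(1): at (0,0,0) it gives 1, but h = 0 — eliminated.
(3): at (0,0,1) it gives 0, but h = 1 — eliminated.
(4): at (0,0,1) it gives 0, but h = 1 — eliminated.
That leaves (2). Evaluating it on every row reproduces the table of h exactly.

2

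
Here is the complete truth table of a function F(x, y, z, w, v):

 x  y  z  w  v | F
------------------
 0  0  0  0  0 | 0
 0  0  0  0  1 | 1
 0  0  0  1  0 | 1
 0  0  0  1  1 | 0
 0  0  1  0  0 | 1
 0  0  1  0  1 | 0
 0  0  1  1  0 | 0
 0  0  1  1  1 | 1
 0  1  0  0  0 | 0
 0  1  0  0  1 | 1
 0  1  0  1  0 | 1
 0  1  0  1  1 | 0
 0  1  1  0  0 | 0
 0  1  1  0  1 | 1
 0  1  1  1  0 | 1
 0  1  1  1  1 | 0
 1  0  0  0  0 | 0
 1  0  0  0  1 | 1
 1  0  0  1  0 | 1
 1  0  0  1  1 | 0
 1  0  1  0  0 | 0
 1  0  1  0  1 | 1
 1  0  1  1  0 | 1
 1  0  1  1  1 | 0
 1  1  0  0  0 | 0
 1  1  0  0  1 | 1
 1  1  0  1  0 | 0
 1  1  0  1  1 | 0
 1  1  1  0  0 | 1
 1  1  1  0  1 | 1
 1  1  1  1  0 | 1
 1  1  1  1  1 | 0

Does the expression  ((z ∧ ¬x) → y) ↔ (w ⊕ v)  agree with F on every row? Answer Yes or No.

Test each input against both F and the formula:
  x=0, y=0, z=0, w=0, v=0: formula gives 0, F = 0 ✓
  x=0, y=0, z=0, w=0, v=1: formula gives 1, F = 1 ✓
  x=0, y=0, z=0, w=1, v=0: formula gives 1, F = 1 ✓
  x=0, y=0, z=0, w=1, v=1: formula gives 0, F = 0 ✓
  …
  x=1, y=1, z=0, w=1, v=0: formula gives 1, but F = 0 ✗
Row (1,1,0,1,0) is a counterexample, so the formula is not equivalent to F.

No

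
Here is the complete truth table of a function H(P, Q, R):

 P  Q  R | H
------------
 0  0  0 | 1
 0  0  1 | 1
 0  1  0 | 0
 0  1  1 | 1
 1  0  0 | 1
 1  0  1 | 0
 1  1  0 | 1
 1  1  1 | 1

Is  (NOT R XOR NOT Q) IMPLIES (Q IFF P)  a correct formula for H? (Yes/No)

Check the formula against H row by row:
  P=0, Q=0, R=0: formula gives 1, H = 1 ✓
  P=0, Q=0, R=1: formula gives 1, H = 1 ✓
  P=0, Q=1, R=0: formula gives 0, H = 0 ✓
  P=0, Q=1, R=1: formula gives 1, H = 1 ✓
  P=1, Q=0, R=0: formula gives 1, H = 1 ✓
  …and likewise for the remaining 3 rows.
No disagreement on any input; they are logically equivalent.

Yes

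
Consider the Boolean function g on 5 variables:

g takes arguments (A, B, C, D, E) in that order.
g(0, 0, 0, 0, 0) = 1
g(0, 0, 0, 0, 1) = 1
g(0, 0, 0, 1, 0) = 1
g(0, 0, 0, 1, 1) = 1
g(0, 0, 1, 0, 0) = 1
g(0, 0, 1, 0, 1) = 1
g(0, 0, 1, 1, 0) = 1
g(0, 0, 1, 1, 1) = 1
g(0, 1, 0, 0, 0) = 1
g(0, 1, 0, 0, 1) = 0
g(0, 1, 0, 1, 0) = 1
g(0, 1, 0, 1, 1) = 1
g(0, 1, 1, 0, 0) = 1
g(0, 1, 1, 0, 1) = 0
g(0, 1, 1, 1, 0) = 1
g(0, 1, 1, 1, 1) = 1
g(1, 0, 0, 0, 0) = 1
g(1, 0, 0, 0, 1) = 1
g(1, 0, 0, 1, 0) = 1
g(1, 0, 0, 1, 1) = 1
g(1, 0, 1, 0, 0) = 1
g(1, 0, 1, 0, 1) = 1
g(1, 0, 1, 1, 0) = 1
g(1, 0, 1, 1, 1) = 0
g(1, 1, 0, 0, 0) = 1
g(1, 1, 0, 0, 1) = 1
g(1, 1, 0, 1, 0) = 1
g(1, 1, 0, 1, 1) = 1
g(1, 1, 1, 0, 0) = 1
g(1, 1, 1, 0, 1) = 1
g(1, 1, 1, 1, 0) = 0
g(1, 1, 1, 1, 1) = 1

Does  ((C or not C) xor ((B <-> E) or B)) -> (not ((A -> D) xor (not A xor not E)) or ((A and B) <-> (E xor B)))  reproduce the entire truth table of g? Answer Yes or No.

No

Check the formula against g row by row:
  A=0, B=0, C=0, D=0, E=0: formula gives 1, g = 1 ✓
  A=0, B=0, C=0, D=0, E=1: formula gives 1, g = 1 ✓
  A=0, B=0, C=0, D=1, E=0: formula gives 1, g = 1 ✓
  A=0, B=0, C=0, D=1, E=1: formula gives 1, g = 1 ✓
  …
  A=0, B=1, C=0, D=0, E=1: formula gives 1, but g = 0 ✗
A single disagreement suffices: at (0,1,0,0,1) they differ, so the formula does not compute g.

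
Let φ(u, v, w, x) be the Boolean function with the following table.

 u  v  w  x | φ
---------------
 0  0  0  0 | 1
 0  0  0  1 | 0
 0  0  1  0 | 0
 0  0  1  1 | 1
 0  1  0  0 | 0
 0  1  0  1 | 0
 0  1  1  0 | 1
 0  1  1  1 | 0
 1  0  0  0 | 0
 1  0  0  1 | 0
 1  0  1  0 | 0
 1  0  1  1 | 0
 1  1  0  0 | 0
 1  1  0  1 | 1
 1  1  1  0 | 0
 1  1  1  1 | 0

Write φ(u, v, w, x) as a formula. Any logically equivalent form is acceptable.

The 1-rows are (0,0,0,0), (0,0,1,1), (0,1,1,0), (1,1,0,1). Each contributes one minterm — ¬u·¬v·¬w·¬x; ¬u·¬v·w·x; ¬u·v·w·¬x; u·v·¬w·x — and their disjunction is a sum-of-products form of φ.

φ(u, v, w, x) = (((((~u & ~v) & ~w) & ~x) | (((~u & ~v) & w) & x)) | (((~u & v) & w) & ~x)) | (((u & v) & ~w) & x)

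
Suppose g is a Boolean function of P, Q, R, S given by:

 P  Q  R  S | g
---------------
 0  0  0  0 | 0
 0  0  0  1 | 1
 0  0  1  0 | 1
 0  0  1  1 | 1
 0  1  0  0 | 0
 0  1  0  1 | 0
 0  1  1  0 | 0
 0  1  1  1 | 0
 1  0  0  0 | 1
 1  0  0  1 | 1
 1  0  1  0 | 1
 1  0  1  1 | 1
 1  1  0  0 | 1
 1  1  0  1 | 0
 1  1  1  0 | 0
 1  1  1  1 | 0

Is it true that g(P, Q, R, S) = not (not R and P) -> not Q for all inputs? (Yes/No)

No

Check the formula against g row by row:
  P=0, Q=0, R=0, S=0: formula gives 1, but g = 0 ✗
A single disagreement suffices: at (0,0,0,0) they differ, so the formula does not compute g.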